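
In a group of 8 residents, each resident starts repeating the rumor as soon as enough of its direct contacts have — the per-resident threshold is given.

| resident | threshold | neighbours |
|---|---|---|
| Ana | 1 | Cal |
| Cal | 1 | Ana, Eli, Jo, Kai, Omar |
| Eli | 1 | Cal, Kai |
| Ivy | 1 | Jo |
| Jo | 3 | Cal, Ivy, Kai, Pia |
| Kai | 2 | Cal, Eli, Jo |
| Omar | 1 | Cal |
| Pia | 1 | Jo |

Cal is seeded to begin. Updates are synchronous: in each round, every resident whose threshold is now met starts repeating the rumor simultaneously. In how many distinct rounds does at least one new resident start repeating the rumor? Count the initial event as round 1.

Round 1 — Cal starts repeating the rumor (initial).
Round 2 — checking thresholds:
  Ana: 1 of 1 neighbours ≥ 1, starts repeating the rumor.
  Eli: 1 of 2 neighbours ≥ 1, starts repeating the rumor.
  Jo: 1 of 4 neighbours < 3, not yet.
  Kai: 1 of 3 neighbours < 2, not yet.
  Omar: 1 of 1 neighbours ≥ 1, starts repeating the rumor.
Round 3 — checking thresholds:
  Jo: 1 of 4 neighbours < 3, not yet.
  Kai: 2 of 3 neighbours ≥ 2, starts repeating the rumor.
Round 4 — no new spreads; cascade stops.

3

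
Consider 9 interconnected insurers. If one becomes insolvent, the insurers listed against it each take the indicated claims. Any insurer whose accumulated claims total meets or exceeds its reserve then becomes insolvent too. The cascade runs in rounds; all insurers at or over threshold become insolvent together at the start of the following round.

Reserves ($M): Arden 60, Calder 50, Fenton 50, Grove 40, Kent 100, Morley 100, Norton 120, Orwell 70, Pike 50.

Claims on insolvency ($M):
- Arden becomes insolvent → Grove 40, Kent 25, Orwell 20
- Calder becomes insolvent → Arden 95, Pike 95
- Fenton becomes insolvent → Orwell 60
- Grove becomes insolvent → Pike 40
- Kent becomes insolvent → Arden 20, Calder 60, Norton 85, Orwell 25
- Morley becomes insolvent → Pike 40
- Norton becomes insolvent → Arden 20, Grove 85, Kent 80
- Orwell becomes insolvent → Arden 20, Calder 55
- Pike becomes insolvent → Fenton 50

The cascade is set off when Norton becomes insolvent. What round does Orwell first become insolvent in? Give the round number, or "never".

never

Round 1 — Norton becomes insolvent (initial).
  Arden: +20 → 20 < 60
  Grove: +85 → 85 ≥ 40
  Kent: +80 → 80 < 100
Round 2 — Grove becomes insolvent.
  Pike: +40 → 40 < 50
No further insolvencies.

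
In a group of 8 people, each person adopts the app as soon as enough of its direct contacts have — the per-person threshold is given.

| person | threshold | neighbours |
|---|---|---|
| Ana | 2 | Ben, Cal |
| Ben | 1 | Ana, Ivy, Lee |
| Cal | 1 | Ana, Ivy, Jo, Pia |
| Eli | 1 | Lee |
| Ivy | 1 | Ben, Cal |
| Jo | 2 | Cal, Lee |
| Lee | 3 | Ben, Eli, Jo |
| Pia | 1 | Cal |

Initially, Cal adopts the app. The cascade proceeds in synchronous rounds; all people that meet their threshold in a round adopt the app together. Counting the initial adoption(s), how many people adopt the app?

5

Round 1 — Cal adopts the app (initial).
Round 2 — checking thresholds:
  Ana: 1 of 2 neighbours < 2, below threshold.
  Ivy: 1 of 2 neighbours ≥ 1, adopts the app.
  Jo: 1 of 2 neighbours < 2, below threshold.
  Pia: 1 of 1 neighbours ≥ 1, adopts the app.
Round 3 — checking thresholds:
  Ana: 1 of 2 neighbours < 2, below threshold.
  Ben: 1 of 3 neighbours ≥ 1, adopts the app.
  Jo: 1 of 2 neighbours < 2, below threshold.
Round 4 — checking thresholds:
  Ana: 2 of 2 neighbours ≥ 2, adopts the app.
  Jo: 1 of 2 neighbours < 2, below threshold.
  Lee: 1 of 3 neighbours < 3, below threshold.
Round 5 — no new adoptions; cascade stops.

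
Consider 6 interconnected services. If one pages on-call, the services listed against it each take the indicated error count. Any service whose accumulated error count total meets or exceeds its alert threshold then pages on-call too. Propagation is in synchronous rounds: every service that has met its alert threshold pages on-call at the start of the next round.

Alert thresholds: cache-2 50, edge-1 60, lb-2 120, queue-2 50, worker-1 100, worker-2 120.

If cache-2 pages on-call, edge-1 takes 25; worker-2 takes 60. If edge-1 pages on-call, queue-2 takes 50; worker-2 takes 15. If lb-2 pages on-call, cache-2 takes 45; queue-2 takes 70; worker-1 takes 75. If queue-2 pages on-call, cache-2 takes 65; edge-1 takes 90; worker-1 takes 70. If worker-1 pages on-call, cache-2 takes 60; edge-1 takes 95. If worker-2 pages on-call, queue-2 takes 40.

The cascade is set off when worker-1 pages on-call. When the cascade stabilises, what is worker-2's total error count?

Round 1 — worker-1 pages on-call (initial).
  cache-2: +60 → 60 ≥ 50
  edge-1: +95 → 95 ≥ 60
Round 2 — cache-2, edge-1 page on-call.
  queue-2: +50 → 50 ≥ 50
  worker-2: +60+15 → 75 < 120
Round 3 — queue-2 pages on-call.
No further pages.

75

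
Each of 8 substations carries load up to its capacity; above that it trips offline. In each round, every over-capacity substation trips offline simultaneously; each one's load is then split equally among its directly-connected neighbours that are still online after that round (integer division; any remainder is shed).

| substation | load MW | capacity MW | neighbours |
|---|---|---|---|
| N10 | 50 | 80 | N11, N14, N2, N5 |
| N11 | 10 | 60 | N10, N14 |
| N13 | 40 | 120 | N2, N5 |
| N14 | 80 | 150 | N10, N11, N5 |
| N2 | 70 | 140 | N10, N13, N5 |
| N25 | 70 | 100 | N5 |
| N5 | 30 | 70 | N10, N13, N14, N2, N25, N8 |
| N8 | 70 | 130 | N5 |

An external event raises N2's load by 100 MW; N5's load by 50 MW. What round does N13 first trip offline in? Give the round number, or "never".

Round 1 — N2 at 170 > 140; N5 at 80 > 70. N2, N5 trip offline.
  N2 sheds 170 MW to N10, N13: 85 each.
    N10: 50+85 = 135 > 80
    N13: 40+85 = 125 > 120
  N5 sheds 80 MW to N10, N13, N14, N25, N8: 16 each.
    N10: 135+16 = 151 > 80
    N13: 125+16 = 141 > 120
    N14: 80+16 = 96 ≤ 150
    N25: 70+16 = 86 ≤ 100
    N8: 70+16 = 86 ≤ 130
Round 2 — N10, N13 trip offline.
  N10 sheds 151 MW to N11, N14: 75 each (1 lost).
    N11: 10+75 = 85 > 60
    N14: 96+75 = 171 > 150
  N13 sheds 141 MW: no online neighbours, lost.
Round 3 — N11, N14 trip offline.
  N11 sheds 85 MW: no online neighbours, lost.
  N14 sheds 171 MW: no online neighbours, lost.
No further trips.

2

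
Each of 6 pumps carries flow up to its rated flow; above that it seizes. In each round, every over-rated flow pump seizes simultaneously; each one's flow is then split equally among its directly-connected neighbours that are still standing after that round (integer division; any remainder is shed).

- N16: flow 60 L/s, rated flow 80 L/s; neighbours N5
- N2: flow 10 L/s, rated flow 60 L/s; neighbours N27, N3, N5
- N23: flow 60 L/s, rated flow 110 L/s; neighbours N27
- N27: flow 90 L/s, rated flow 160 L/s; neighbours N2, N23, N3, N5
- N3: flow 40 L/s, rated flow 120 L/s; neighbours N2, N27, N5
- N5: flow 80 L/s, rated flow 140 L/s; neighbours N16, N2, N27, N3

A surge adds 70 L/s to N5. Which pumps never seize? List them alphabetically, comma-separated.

N2, N23, N27, N3

Round 1 — N5 at 150 > 140. N5 seizes.
  N5 sheds 150 L/s to N16, N2, N27, N3: 37 each (2 lost).
    N16: 60+37 = 97 > 80
    N2: 10+37 = 47 ≤ 60
    N27: 90+37 = 127 ≤ 160
    N3: 40+37 = 77 ≤ 120
Round 2 — N16 seizes.
  N16 sheds 97 L/s: no online neighbours, lost.
No further seizures.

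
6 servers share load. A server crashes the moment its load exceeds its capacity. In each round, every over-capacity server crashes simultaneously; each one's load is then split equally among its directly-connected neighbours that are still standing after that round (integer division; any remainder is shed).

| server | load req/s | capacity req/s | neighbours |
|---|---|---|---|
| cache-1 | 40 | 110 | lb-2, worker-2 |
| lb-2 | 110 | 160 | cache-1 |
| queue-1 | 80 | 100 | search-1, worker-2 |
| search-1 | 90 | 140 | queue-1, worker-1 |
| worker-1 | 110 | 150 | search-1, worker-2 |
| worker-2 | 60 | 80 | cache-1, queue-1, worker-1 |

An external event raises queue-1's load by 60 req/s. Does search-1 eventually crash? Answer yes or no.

Round 1 — queue-1 at 140 > 100. queue-1 crashes.
  queue-1 sheds 140 req/s to search-1, worker-2: 70 each.
    search-1: 90+70 = 160 > 140
    worker-2: 60+70 = 130 > 80
Round 2 — search-1, worker-2 crash.
  search-1 sheds 160 req/s to worker-1: 160 each.
    worker-1: 110+160 = 270 > 150
  worker-2 sheds 130 req/s to cache-1, worker-1: 65 each.
    cache-1: 40+65 = 105 ≤ 110
    worker-1: 270+65 = 335 > 150
Round 3 — worker-1 crashes.
  worker-1 sheds 335 req/s: no online neighbours, lost.
No further crashes.

yes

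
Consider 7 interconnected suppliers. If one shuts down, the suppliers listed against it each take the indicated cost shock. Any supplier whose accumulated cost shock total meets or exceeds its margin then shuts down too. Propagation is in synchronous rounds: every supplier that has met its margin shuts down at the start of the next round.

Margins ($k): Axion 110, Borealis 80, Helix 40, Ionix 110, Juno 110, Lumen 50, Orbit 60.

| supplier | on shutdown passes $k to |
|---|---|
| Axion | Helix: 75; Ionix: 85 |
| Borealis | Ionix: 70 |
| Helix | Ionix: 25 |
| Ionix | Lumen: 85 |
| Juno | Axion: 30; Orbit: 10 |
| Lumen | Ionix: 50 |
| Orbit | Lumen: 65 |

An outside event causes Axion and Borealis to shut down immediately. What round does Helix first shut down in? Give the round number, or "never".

2

Round 1 — Axion, Borealis shut down (initial).
  Helix: +75 → 75 ≥ 40
  Ionix: +85+70 → 155 ≥ 110
Round 2 — Helix, Ionix shut down.
  Lumen: +85 → 85 ≥ 50
Round 3 — Lumen shuts down.
No further shutdowns.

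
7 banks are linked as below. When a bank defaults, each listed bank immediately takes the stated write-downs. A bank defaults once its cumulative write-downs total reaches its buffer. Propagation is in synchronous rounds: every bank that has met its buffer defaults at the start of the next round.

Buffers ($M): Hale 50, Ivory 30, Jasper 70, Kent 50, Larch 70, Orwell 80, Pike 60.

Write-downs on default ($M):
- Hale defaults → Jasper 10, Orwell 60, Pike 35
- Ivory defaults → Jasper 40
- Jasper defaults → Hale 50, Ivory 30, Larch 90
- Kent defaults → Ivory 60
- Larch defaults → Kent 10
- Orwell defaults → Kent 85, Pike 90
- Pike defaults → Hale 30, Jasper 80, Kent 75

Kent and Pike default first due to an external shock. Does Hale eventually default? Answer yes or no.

Round 1 — Kent, Pike default (initial).
  Hale: +30 → 30 < 50
  Ivory: +60 → 60 ≥ 30
  Jasper: +80 → 80 ≥ 70
Round 2 — Ivory, Jasper default.
  Hale: +50 → 80 ≥ 50
  Larch: +90 → 90 ≥ 70
Round 3 — Hale, Larch default.
  Orwell: +60 → 60 < 80
No further defaults.

yes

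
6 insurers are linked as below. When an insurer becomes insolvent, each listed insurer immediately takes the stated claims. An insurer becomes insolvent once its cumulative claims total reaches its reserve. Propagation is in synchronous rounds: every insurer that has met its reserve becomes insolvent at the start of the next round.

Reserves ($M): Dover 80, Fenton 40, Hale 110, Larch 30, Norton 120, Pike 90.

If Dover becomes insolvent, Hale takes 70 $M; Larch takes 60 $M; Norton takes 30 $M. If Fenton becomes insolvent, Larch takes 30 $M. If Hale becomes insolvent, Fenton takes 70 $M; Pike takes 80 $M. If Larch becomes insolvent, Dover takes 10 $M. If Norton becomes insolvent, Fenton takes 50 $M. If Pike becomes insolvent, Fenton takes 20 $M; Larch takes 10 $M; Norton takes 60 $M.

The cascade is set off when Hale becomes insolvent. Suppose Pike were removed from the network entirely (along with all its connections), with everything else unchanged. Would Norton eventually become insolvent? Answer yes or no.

no

With Pike removed:
Round 1 — Hale becomes insolvent (initial).
  Fenton: +70 → 70 ≥ 40
Round 2 — Fenton becomes insolvent.
  Larch: +30 → 30 ≥ 30
Round 3 — Larch becomes insolvent.
  Dover: +10 → 10 < 80
No further insolvencies.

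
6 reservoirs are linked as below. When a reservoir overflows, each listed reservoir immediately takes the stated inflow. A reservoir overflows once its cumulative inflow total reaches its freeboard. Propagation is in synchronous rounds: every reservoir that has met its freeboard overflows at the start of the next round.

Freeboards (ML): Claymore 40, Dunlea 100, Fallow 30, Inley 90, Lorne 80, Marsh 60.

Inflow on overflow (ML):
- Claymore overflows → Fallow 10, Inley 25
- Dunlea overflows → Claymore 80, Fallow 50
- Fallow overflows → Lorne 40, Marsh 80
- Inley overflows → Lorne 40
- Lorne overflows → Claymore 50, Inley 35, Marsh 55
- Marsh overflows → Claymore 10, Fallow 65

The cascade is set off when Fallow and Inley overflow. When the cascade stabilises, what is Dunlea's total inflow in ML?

Round 1 — Fallow, Inley overflow (initial).
  Lorne: +40+40 → 80 ≥ 80
  Marsh: +80 → 80 ≥ 60
Round 2 — Lorne, Marsh overflow.
  Claymore: +50+10 → 60 ≥ 40
Round 3 — Claymore overflows.
No further overflows.

0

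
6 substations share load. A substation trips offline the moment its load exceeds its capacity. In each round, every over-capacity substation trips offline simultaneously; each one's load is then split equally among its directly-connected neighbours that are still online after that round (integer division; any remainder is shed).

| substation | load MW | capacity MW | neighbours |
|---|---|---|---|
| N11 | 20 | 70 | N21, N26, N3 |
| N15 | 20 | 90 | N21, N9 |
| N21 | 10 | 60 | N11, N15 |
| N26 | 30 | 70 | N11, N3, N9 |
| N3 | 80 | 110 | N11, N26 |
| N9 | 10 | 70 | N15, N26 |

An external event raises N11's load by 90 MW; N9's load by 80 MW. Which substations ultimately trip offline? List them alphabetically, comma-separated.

N11, N26, N3, N9

Round 1 — N11 at 110 > 70; N9 at 90 > 70. N11, N9 trip offline.
  N11 sheds 110 MW to N21, N26, N3: 36 each (2 lost).
    N21: 10+36 = 46 ≤ 60
    N26: 30+36 = 66 ≤ 70
    N3: 80+36 = 116 > 110
  N9 sheds 90 MW to N15, N26: 45 each.
    N15: 20+45 = 65 ≤ 90
    N26: 66+45 = 111 > 70
Round 2 — N26, N3 trip offline.
  N26 sheds 111 MW: no online neighbours, lost.
  N3 sheds 116 MW: no online neighbours, lost.
No further trips.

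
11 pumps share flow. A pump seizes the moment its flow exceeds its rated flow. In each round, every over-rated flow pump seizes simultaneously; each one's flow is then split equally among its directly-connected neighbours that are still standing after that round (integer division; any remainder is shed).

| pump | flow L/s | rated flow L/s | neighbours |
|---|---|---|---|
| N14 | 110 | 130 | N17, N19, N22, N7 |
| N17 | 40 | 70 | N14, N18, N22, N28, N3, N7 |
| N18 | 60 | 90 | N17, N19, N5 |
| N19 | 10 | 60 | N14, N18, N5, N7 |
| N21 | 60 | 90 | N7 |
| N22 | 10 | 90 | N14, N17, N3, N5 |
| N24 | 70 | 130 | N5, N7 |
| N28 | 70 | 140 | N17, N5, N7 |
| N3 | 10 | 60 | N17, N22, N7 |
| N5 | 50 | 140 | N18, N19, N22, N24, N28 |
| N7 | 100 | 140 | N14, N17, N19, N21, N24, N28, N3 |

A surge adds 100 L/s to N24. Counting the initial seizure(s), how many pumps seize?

10

Round 1 — N24 at 170 > 130. N24 seizes.
  N24 sheds 170 L/s to N5, N7: 85 each.
    N5: 50+85 = 135 ≤ 140
    N7: 100+85 = 185 > 140
Round 2 — N7 seizes.
  N7 sheds 185 L/s to N14, N17, N19, N21, N28, N3: 30 each (5 lost).
    N14: 110+30 = 140 > 130
    N17: 40+30 = 70 ≤ 70
    N19: 10+30 = 40 ≤ 60
    N21: 60+30 = 90 ≤ 90
    N28: 70+30 = 100 ≤ 140
    N3: 10+30 = 40 ≤ 60
Round 3 — N14 seizes.
  N14 sheds 140 L/s to N17, N19, N22: 46 each (2 lost).
    N17: 70+46 = 116 > 70
    N19: 40+46 = 86 > 60
    N22: 10+46 = 56 ≤ 90
Round 4 — N17, N19 seize.
  N17 sheds 116 L/s to N18, N22, N28, N3: 29 each.
    N18: 60+29 = 89 ≤ 90
    N22: 56+29 = 85 ≤ 90
    N28: 100+29 = 129 ≤ 140
    N3: 40+29 = 69 > 60
  N19 sheds 86 L/s to N18, N5: 43 each.
    N18: 89+43 = 132 > 90
    N5: 135+43 = 178 > 140
Round 5 — N18, N3, N5 seize.
  N18 sheds 132 L/s: no online neighbours, lost.
  N3 sheds 69 L/s to N22: 69 each.
    N22: 85+69 = 154 > 90
  N5 sheds 178 L/s to N22, N28: 89 each.
    N22: 154+89 = 243 > 90
    N28: 129+89 = 218 > 140
Round 6 — N22, N28 seize.
  N22 sheds 243 L/s: no online neighbours, lost.
  N28 sheds 218 L/s: no online neighbours, lost.
No further seizures.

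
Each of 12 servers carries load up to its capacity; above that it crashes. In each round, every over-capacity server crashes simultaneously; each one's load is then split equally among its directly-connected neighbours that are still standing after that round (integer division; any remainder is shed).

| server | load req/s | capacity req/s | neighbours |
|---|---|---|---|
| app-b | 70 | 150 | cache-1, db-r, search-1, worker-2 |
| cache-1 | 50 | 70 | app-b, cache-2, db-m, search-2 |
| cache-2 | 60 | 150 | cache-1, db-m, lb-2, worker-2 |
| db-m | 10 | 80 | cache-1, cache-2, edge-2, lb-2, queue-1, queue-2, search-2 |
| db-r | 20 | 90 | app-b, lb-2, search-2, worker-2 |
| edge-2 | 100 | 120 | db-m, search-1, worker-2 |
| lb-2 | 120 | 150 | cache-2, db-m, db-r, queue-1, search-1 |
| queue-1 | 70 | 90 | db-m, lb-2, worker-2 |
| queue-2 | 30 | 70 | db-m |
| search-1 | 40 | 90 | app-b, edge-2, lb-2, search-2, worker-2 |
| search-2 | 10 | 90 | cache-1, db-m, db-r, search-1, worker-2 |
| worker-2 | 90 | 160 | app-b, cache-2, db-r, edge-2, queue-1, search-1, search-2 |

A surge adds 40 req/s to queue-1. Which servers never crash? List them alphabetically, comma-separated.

app-b, cache-1, cache-2, db-r, edge-2, queue-2, search-1, search-2, worker-2

Round 1 — queue-1 at 110 > 90. queue-1 crashes.
  queue-1 sheds 110 req/s to db-m, lb-2, worker-2: 36 each (2 lost).
    db-m: 10+36 = 46 ≤ 80
    lb-2: 120+36 = 156 > 150
    worker-2: 90+36 = 126 ≤ 160
Round 2 — lb-2 crashes.
  lb-2 sheds 156 req/s to cache-2, db-m, db-r, search-1: 39 each.
    cache-2: 60+39 = 99 ≤ 150
    db-m: 46+39 = 85 > 80
    db-r: 20+39 = 59 ≤ 90
    search-1: 40+39 = 79 ≤ 90
Round 3 — db-m crashes.
  db-m sheds 85 req/s to cache-1, cache-2, edge-2, queue-2, search-2: 17 each.
    cache-1: 50+17 = 67 ≤ 70
    cache-2: 99+17 = 116 ≤ 150
    edge-2: 100+17 = 117 ≤ 120
    queue-2: 30+17 = 47 ≤ 70
    search-2: 10+17 = 27 ≤ 90
No further crashes.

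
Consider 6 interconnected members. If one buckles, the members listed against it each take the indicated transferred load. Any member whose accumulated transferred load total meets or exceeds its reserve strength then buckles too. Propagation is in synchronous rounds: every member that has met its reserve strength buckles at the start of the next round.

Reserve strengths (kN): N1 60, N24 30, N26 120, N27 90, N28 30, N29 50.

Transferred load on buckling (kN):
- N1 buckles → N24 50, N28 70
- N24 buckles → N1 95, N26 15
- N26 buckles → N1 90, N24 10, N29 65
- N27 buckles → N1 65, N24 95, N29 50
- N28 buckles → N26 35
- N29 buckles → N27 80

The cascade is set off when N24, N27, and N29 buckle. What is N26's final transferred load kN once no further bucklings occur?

Round 1 — N24, N27, N29 buckle (initial).
  N1: +95+65 → 160 ≥ 60
  N26: +15 → 15 < 120
Round 2 — N1 buckles.
  N28: +70 → 70 ≥ 30
Round 3 — N28 buckles.
  N26: +35 → 50 < 120
No further bucklings.

50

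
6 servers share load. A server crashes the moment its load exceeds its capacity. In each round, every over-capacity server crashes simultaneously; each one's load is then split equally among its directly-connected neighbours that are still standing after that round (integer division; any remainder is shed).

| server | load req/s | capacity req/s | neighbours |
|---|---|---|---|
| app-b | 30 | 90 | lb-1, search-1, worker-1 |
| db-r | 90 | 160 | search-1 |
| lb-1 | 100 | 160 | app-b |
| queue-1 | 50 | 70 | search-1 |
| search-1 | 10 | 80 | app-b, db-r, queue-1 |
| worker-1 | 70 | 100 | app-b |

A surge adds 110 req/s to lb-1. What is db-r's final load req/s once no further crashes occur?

Round 1 — lb-1 at 210 > 160. lb-1 crashes.
  lb-1 sheds 210 req/s to app-b: 210 each.
    app-b: 30+210 = 240 > 90
Round 2 — app-b crashes.
  app-b sheds 240 req/s to search-1, worker-1: 120 each.
    search-1: 10+120 = 130 > 80
    worker-1: 70+120 = 190 > 100
Round 3 — search-1, worker-1 crash.
  search-1 sheds 130 req/s to db-r, queue-1: 65 each.
    db-r: 90+65 = 155 ≤ 160
    queue-1: 50+65 = 115 > 70
  worker-1 sheds 190 req/s: no online neighbours, lost.
Round 4 — queue-1 crashes.
  queue-1 sheds 115 req/s: no online neighbours, lost.
No further crashes.

155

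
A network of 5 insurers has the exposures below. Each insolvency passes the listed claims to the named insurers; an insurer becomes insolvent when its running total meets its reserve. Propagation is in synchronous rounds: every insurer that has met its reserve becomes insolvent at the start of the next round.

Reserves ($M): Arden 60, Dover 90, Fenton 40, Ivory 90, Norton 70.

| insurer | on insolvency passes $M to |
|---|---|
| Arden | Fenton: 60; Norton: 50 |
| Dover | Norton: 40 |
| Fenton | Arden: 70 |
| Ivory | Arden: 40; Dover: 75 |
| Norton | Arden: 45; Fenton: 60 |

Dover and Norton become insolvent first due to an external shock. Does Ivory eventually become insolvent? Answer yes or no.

no

Round 1 — Dover, Norton become insolvent (initial).
  Arden: +45 → 45 < 60
  Fenton: +60 → 60 ≥ 40
Round 2 — Fenton becomes insolvent.
  Arden: +70 → 115 ≥ 60
Round 3 — Arden becomes insolvent.
No further insolvencies.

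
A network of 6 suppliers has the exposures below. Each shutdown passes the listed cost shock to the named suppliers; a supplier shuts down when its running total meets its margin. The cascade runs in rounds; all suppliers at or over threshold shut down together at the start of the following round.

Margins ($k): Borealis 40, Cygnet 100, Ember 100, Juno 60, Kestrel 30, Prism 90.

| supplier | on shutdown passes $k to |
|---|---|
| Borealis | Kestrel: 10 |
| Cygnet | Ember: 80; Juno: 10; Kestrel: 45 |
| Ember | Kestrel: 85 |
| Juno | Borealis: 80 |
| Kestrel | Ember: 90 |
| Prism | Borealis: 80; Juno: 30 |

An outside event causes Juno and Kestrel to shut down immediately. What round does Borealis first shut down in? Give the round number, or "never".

Round 1 — Juno, Kestrel shut down (initial).
  Borealis: +80 → 80 ≥ 40
  Ember: +90 → 90 < 100
Round 2 — Borealis shuts down.
No further shutdowns.

2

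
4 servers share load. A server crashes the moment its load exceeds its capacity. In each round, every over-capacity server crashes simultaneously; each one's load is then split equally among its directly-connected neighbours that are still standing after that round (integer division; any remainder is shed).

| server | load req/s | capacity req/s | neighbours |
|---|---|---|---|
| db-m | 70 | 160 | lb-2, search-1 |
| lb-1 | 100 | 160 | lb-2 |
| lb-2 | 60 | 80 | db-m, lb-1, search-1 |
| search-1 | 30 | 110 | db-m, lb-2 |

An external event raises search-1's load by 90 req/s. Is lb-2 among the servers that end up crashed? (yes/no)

Round 1 — search-1 at 120 > 110. search-1 crashes.
  search-1 sheds 120 req/s to db-m, lb-2: 60 each.
    db-m: 70+60 = 130 ≤ 160
    lb-2: 60+60 = 120 > 80
Round 2 — lb-2 crashes.
  lb-2 sheds 120 req/s to db-m, lb-1: 60 each.
    db-m: 130+60 = 190 > 160
    lb-1: 100+60 = 160 ≤ 160
Round 3 — db-m crashes.
  db-m sheds 190 req/s: no online neighbours, lost.
No further crashes.

yes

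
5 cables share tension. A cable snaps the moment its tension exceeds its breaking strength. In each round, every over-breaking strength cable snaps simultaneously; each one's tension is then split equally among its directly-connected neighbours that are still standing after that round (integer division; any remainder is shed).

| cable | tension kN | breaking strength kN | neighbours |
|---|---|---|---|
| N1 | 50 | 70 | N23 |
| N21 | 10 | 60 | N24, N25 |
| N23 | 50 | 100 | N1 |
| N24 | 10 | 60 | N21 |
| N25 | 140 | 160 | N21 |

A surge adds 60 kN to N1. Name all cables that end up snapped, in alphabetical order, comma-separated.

Round 1 — N1 at 110 > 70. N1 snaps.
  N1 sheds 110 kN to N23: 110 each.
    N23: 50+110 = 160 > 100
Round 2 — N23 snaps.
  N23 sheds 160 kN: no online neighbours, lost.
No further breaks.

N1, N23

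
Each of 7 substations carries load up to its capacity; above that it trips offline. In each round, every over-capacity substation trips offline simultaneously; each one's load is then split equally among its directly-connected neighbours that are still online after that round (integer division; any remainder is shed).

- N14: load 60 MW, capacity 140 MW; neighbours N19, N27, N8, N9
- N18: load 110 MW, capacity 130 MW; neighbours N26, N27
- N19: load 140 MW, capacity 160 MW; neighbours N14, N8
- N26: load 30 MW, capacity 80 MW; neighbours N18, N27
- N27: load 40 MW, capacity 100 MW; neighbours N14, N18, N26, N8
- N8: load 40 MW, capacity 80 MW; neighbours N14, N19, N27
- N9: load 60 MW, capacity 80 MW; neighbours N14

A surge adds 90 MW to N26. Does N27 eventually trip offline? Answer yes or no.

Round 1 — N26 at 120 > 80. N26 trips offline.
  N26 sheds 120 MW to N18, N27: 60 each.
    N18: 110+60 = 170 > 130
    N27: 40+60 = 100 ≤ 100
Round 2 — N18 trips offline.
  N18 sheds 170 MW to N27: 170 each.
    N27: 100+170 = 270 > 100
Round 3 — N27 trips offline.
  N27 sheds 270 MW to N14, N8: 135 each.
    N14: 60+135 = 195 > 140
    N8: 40+135 = 175 > 80
Round 4 — N14, N8 trip offline.
  N14 sheds 195 MW to N19, N9: 97 each (1 lost).
    N19: 140+97 = 237 > 160
    N9: 60+97 = 157 > 80
  N8 sheds 175 MW to N19: 175 each.
    N19: 237+175 = 412 > 160
Round 5 — N19, N9 trip offline.
  N19 sheds 412 MW: no online neighbours, lost.
  N9 sheds 157 MW: no online neighbours, lost.
No further trips.

yes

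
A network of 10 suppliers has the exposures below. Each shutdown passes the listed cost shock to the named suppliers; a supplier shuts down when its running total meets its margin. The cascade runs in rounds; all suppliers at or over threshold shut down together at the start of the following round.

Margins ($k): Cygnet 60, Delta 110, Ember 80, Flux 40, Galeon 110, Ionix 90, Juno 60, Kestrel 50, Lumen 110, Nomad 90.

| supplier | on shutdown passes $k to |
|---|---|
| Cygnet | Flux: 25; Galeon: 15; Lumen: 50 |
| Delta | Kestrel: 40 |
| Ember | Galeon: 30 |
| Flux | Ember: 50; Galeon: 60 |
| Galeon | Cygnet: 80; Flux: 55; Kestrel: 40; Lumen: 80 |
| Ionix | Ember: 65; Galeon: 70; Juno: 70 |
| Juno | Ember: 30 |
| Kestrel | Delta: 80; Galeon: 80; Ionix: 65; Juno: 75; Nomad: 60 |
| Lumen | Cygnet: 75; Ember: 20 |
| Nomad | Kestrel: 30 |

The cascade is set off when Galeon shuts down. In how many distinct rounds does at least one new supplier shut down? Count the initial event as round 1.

Round 1 — Galeon shuts down (initial).
  Cygnet: +80 → 80 ≥ 60
  Flux: +55 → 55 ≥ 40
  Kestrel: +40 → 40 < 50
  Lumen: +80 → 80 < 110
Round 2 — Cygnet, Flux shut down.
  Ember: +50 → 50 < 80
  Lumen: +50 → 130 ≥ 110
Round 3 — Lumen shuts down.
  Ember: +20 → 70 < 80
No further shutdowns.

3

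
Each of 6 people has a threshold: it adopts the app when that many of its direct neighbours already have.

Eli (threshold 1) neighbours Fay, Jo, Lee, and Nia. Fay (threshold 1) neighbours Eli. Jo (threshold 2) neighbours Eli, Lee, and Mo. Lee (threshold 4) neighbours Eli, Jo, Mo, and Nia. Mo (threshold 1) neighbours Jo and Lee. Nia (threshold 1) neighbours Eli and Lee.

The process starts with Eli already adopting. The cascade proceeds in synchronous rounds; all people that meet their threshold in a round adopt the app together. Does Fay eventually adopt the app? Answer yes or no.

Round 1 — Eli adopts the app (initial).
Round 2 — checking thresholds:
  Fay: 1 of 1 neighbours ≥ 1, adopts the app.
  Jo: 1 of 3 neighbours < 2, holds.
  Lee: 1 of 4 neighbours < 4, holds.
  Nia: 1 of 2 neighbours ≥ 1, adopts the app.
Round 3 — no new adoptions; cascade stops.

yes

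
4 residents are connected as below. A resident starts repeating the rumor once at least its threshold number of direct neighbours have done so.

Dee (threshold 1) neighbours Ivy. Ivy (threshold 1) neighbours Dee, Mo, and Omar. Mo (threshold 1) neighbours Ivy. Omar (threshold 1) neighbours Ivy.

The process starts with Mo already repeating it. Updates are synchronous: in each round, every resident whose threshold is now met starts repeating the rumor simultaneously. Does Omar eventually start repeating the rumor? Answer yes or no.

yes

Round 1 — Mo starts repeating the rumor (initial).
Round 2 — checking thresholds:
  Ivy: 1 of 3 neighbours ≥ 1, starts repeating the rumor.
Round 3 — checking thresholds:
  Dee: 1 of 1 neighbours ≥ 1, starts repeating the rumor.
  Omar: 1 of 1 neighbours ≥ 1, starts repeating the rumor.
Round 4 — no new spreads; cascade stops.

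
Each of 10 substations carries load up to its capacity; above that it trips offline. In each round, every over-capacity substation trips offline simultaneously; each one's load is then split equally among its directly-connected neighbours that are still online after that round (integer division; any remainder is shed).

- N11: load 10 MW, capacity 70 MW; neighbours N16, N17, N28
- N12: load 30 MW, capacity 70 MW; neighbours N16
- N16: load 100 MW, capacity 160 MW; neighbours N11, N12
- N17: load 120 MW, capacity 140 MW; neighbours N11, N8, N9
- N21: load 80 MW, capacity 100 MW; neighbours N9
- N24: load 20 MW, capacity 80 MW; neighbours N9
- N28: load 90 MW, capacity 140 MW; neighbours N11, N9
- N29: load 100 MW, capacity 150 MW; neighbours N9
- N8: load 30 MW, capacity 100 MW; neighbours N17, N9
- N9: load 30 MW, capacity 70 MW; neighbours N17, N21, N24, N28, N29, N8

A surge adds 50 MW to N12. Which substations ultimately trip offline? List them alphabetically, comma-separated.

N11, N12, N16, N17, N21, N24, N28, N29, N8, N9

Round 1 — N12 at 80 > 70. N12 trips offline.
  N12 sheds 80 MW to N16: 80 each.
    N16: 100+80 = 180 > 160
Round 2 — N16 trips offline.
  N16 sheds 180 MW to N11: 180 each.
    N11: 10+180 = 190 > 70
Round 3 — N11 trips offline.
  N11 sheds 190 MW to N17, N28: 95 each.
    N17: 120+95 = 215 > 140
    N28: 90+95 = 185 > 140
Round 4 — N17, N28 trip offline.
  N17 sheds 215 MW to N8, N9: 107 each (1 lost).
    N8: 30+107 = 137 > 100
    N9: 30+107 = 137 > 70
  N28 sheds 185 MW to N9: 185 each.
    N9: 137+185 = 322 > 70
Round 5 — N8, N9 trip offline.
  N8 sheds 137 MW: no online neighbours, lost.
  N9 sheds 322 MW to N21, N24, N29: 107 each (1 lost).
    N21: 80+107 = 187 > 100
    N24: 20+107 = 127 > 80
    N29: 100+107 = 207 > 150
Round 6 — N21, N24, N29 trip offline.
  N21 sheds 187 MW: no online neighbours, lost.
  N24 sheds 127 MW: no online neighbours, lost.
  N29 sheds 207 MW: no online neighbours, lost.
No further trips.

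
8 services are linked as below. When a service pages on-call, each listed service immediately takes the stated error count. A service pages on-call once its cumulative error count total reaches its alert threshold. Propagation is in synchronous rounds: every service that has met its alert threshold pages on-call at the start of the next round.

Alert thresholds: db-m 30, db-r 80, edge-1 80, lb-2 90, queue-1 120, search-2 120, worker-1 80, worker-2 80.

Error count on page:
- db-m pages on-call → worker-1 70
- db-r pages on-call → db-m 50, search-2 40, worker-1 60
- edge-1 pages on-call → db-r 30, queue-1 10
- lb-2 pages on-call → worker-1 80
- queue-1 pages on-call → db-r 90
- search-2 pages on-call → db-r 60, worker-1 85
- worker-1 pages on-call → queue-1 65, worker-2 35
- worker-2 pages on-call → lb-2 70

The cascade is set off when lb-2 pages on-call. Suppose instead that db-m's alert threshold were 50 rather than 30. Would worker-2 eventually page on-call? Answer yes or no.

no

With db-m's alert threshold at 50:
Round 1 — lb-2 pages on-call (initial).
  worker-1: +80 → 80 ≥ 80
Round 2 — worker-1 pages on-call.
  queue-1: +65 → 65 < 120
  worker-2: +35 → 35 < 80
No further pages.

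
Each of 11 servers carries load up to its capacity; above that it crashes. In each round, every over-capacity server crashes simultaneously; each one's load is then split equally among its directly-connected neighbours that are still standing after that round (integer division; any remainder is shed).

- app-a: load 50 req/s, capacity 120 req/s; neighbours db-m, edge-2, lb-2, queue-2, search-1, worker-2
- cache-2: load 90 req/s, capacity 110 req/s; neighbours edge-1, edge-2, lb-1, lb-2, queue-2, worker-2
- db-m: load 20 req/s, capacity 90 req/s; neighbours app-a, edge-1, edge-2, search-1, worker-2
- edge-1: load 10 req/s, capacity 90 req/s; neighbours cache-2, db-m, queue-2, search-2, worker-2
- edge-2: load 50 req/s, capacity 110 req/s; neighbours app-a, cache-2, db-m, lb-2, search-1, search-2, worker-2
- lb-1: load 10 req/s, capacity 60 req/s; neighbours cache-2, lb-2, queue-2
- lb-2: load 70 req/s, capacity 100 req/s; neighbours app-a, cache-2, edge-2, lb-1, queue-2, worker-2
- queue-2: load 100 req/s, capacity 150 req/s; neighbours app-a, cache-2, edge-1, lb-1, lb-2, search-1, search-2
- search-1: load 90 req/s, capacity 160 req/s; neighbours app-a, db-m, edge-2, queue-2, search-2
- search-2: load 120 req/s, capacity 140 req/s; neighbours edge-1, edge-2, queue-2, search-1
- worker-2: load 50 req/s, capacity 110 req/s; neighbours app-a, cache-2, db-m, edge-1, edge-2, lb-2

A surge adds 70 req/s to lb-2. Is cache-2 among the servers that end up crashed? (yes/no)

Round 1 — lb-2 at 140 > 100. lb-2 crashes.
  lb-2 sheds 140 req/s to app-a, cache-2, edge-2, lb-1, queue-2, worker-2: 23 each (2 lost).
    app-a: 50+23 = 73 ≤ 120
    cache-2: 90+23 = 113 > 110
    edge-2: 50+23 = 73 ≤ 110
    lb-1: 10+23 = 33 ≤ 60
    queue-2: 100+23 = 123 ≤ 150
    worker-2: 50+23 = 73 ≤ 110
Round 2 — cache-2 crashes.
  cache-2 sheds 113 req/s to edge-1, edge-2, lb-1, queue-2, worker-2: 22 each (3 lost).
    edge-1: 10+22 = 32 ≤ 90
    edge-2: 73+22 = 95 ≤ 110
    lb-1: 33+22 = 55 ≤ 60
    queue-2: 123+22 = 145 ≤ 150
    worker-2: 73+22 = 95 ≤ 110
No further crashes.

yes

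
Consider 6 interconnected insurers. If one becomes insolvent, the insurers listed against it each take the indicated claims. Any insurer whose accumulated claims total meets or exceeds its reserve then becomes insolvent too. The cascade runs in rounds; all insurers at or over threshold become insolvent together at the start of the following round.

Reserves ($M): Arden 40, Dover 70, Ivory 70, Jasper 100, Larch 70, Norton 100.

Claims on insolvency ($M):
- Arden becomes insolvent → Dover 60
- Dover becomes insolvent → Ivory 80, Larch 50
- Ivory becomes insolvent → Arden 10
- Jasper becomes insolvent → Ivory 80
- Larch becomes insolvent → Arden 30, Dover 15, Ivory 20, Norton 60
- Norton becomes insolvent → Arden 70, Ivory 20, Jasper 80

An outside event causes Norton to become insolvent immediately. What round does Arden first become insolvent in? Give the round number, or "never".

Round 1 — Norton becomes insolvent (initial).
  Arden: +70 → 70 ≥ 40
  Ivory: +20 → 20 < 70
  Jasper: +80 → 80 < 100
Round 2 — Arden becomes insolvent.
  Dover: +60 → 60 < 70
No further insolvencies.

2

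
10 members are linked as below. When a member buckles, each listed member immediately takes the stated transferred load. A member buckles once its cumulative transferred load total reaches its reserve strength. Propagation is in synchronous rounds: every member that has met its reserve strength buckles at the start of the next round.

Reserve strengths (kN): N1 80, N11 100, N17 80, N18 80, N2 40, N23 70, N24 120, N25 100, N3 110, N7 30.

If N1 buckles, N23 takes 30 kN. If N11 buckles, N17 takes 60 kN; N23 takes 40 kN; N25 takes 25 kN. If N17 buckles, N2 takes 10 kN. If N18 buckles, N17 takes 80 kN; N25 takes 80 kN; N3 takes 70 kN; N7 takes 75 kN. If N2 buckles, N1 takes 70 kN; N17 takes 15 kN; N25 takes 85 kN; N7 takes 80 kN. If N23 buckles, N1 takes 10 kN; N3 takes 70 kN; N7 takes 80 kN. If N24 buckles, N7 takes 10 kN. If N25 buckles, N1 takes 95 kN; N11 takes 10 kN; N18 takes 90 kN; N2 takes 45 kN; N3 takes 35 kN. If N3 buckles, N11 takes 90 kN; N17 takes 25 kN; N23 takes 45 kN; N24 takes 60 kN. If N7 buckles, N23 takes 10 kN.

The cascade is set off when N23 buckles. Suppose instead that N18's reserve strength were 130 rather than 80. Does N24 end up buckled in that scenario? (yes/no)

no

With N18's reserve strength at 130:
Round 1 — N23 buckles (initial).
  N1: +10 → 10 < 80
  N3: +70 → 70 < 110
  N7: +80 → 80 ≥ 30
Round 2 — N7 buckles.
No further bucklings.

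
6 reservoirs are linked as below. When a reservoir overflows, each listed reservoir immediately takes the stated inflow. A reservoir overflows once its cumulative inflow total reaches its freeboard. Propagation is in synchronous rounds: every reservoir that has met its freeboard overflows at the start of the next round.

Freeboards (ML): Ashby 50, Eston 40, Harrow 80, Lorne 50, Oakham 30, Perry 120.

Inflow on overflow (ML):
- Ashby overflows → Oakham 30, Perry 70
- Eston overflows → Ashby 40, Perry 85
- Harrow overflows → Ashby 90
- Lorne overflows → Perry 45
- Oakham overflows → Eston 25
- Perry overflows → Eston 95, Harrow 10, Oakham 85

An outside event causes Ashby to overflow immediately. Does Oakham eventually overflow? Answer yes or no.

yes

Round 1 — Ashby overflows (initial).
  Oakham: +30 → 30 ≥ 30
  Perry: +70 → 70 < 120
Round 2 — Oakham overflows.
  Eston: +25 → 25 < 40
No further overflows.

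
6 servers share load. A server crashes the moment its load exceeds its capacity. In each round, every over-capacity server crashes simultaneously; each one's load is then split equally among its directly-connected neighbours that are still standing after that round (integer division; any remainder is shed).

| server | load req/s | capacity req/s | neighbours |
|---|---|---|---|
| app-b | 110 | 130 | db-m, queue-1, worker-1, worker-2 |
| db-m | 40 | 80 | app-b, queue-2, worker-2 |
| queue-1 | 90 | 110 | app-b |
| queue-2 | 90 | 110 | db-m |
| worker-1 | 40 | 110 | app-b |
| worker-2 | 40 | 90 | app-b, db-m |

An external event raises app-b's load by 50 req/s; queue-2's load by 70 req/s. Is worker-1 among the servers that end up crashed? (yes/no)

Round 1 — app-b at 160 > 130; queue-2 at 160 > 110. app-b, queue-2 crash.
  app-b sheds 160 req/s to db-m, queue-1, worker-1, worker-2: 40 each.
    db-m: 40+40 = 80 ≤ 80
    queue-1: 90+40 = 130 > 110
    worker-1: 40+40 = 80 ≤ 110
    worker-2: 40+40 = 80 ≤ 90
  queue-2 sheds 160 req/s to db-m: 160 each.
    db-m: 80+160 = 240 > 80
Round 2 — db-m, queue-1 crash.
  db-m sheds 240 req/s to worker-2: 240 each.
    worker-2: 80+240 = 320 > 90
  queue-1 sheds 130 req/s: no online neighbours, lost.
Round 3 — worker-2 crashes.
  worker-2 sheds 320 req/s: no online neighbours, lost.
No further crashes.

no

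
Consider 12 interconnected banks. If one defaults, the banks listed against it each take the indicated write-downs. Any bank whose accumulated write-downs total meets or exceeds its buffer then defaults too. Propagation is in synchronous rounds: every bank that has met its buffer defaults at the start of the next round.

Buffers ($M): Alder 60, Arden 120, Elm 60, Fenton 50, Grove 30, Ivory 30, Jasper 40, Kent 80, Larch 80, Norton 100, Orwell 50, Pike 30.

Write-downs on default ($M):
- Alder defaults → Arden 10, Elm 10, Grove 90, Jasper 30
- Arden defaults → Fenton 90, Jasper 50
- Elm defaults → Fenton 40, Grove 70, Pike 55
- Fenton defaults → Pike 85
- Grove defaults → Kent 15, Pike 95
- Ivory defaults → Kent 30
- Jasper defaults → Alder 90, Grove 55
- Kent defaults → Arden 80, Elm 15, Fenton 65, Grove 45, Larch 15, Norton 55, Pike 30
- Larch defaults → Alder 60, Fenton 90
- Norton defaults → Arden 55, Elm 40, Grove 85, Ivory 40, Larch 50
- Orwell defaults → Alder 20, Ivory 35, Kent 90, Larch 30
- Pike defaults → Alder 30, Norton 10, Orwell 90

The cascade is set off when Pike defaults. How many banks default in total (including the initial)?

Round 1 — Pike defaults (initial).
  Alder: +30 → 30 < 60
  Norton: +10 → 10 < 100
  Orwell: +90 → 90 ≥ 50
Round 2 — Orwell defaults.
  Alder: +20 → 50 < 60
  Ivory: +35 → 35 ≥ 30
  Kent: +90 → 90 ≥ 80
  Larch: +30 → 30 < 80
Round 3 — Ivory, Kent default.
  Arden: +80 → 80 < 120
  Elm: +15 → 15 < 60
  Fenton: +65 → 65 ≥ 50
  Grove: +45 → 45 ≥ 30
  Larch: +15 → 45 < 80
  Norton: +55 → 65 < 100
Round 4 — Fenton, Grove default.
No further defaults.

6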